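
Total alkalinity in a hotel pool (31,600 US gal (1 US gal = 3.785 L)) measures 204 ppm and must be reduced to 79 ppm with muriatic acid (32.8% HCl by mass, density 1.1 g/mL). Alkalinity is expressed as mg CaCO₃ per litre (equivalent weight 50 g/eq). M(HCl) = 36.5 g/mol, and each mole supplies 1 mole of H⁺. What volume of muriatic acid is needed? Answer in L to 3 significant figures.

Volume: 31,600 US gal × 3.785 L/gal = 119,606 L.
Alkalinity to neutralize: (204 − 79) = 125 mg/L as CaCO₃ × 119,606 L = 14,950 g as CaCO₃.
Equivalents of H⁺ required: 14,950 ÷ 50 g/eq = 299 eq = 299 mol HCl.
Mass of HCl: 299 × 36.5 = 10,910 g.
Mass of 32.8% solution: 10,910 / 0.328 = 33,270 g.
Volume: 33,270 g ÷ 1.1 g/mL = 30,250 mL.

30.2 L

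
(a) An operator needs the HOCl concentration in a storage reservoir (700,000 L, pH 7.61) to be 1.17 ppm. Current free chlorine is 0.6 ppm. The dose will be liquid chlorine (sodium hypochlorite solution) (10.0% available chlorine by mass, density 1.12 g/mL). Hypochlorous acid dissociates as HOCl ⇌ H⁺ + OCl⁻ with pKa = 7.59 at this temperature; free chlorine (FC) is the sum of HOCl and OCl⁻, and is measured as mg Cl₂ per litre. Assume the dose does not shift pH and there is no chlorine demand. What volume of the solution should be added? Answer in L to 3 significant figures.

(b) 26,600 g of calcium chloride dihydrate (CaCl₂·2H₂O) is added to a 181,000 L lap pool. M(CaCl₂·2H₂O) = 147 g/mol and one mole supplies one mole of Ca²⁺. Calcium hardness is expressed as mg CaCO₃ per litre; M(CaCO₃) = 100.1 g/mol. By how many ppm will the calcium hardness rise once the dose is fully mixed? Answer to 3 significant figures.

(a) 11.2 L; (b) 100 ppm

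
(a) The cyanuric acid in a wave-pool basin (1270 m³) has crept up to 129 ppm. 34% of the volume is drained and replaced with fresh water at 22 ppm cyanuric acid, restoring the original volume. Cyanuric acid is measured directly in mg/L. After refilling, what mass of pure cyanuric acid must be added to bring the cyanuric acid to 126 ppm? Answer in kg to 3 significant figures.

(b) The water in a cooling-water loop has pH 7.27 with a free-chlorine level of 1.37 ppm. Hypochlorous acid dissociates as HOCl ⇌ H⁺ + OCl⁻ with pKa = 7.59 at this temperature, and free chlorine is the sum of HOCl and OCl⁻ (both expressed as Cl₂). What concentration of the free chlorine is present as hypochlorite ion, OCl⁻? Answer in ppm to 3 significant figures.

(a) Volume: 1270 m³ = 1,270,000 L.
(a) After draining 34% and refilling: 129 × 0.66 + 22 × 0.34 = 92.62 ppm.
(a) Deficit to target: 126 − 92.62 = 33.38 mg/L.
(a) Mass: 33.38 mg/L × 1,270,000 L = 42,390 g cyanuric acid.

(b) [OCl⁻]/[HOCl] = 10^(pH − pKa) = 10^(7.27 − 7.59) = 10^-0.32 = 0.4786.
(b) Fraction as HOCl = 1 / (1 + 0.4786) = 0.6763.
(b) OCl⁻ = (1 − 0.6763) × 1.37 ppm = 0.4435 ppm.

(a) 42.4 kg; (b) 0.443 ppm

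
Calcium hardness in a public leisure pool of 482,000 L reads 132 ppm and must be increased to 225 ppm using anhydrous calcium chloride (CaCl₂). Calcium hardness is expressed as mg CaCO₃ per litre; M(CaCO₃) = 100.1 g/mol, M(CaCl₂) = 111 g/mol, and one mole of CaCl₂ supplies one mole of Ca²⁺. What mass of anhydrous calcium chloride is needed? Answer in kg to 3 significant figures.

49.7 kg

Hardness to add: (225 − 132) = 93 mg/L as CaCO₃ × 482,000 L = 44,830 g as CaCO₃.
Moles of Ca²⁺ (1 mol Ca²⁺ ≡ 1 mol CaCO₃): 44,830 / 100.1 g/mol = 447.8 mol.
Mass of CaCl₂: 447.8 × 111 = 49,710 g.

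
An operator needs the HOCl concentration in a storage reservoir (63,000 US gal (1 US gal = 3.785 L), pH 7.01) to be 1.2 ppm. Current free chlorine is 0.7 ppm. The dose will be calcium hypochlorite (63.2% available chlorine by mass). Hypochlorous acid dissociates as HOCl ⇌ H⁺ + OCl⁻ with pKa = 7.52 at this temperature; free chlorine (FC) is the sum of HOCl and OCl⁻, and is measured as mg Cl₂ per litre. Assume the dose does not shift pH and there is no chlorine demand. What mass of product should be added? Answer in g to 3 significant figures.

Volume: 63,000 US gal × 3.785 L/gal = 238,455 L.
[OCl⁻]/[HOCl] = 10^(pH − pKa) = 10^(7.01 − 7.52) = 0.309; fraction as HOCl = 1/(1 + 0.309) = 0.7639.
Free chlorine required for 1.2 ppm HOCl: 1.2 / 0.7639 = 1.571 ppm.
FC to add: 1.571 − 0.7 = 0.8708 mg/L as Cl₂.
Cl₂ equivalent: 0.8708 mg/L × 238,455 L = 207.7 g.
Product at 63.2% available Cl: 207.7 / 0.632 = 328.6 g.

329 g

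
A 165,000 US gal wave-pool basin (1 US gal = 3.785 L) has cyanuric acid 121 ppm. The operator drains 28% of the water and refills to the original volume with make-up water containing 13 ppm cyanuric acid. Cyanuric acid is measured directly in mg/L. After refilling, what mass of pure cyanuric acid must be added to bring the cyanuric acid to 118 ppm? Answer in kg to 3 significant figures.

Volume: 165,000 US gal × 3.785 L/gal = 624,525 L.
After draining 28% and refilling: 121 × 0.72 + 13 × 0.28 = 90.76 ppm.
Deficit to target: 118 − 90.76 = 27.24 mg/L.
Mass: 27.24 mg/L × 624,525 L = 17,010 g cyanuric acid.

17.0 kg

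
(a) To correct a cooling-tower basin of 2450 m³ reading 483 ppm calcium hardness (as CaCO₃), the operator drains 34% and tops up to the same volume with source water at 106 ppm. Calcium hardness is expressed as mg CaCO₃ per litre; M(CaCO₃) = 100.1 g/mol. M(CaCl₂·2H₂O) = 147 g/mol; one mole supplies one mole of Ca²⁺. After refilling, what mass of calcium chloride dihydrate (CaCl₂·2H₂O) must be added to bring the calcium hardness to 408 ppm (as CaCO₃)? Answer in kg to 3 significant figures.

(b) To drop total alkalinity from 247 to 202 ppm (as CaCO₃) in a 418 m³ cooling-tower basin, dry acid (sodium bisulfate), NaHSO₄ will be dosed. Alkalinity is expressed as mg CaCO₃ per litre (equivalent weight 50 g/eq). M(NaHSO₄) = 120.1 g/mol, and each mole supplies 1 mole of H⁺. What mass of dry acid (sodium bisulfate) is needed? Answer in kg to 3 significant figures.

(a) 191 kg; (b) 45.2 kg

(a) Volume: 2450 m³ = 2,450,000 L.
(a) After draining 34% and refilling: 483 × 0.66 + 106 × 0.34 = 354.82 ppm.
(a) Deficit to target: 408 − 354.82 = 53.18 mg/L.
(a) As CaCO₃: 53.18 mg/L × 2,450,000 L = 130,300 g; ÷ 100.1 = 1302 mol Ca²⁺.
(a) Mass: 1302 × 147 = 191,300 g.

(b) Volume: 418 m³ = 418,000 L.
(b) Alkalinity to neutralize: (247 − 202) = 45 mg/L as CaCO₃ × 418,000 L = 18,810 g as CaCO₃.
(b) Equivalents of H⁺ required: 18,810 ÷ 50 g/eq = 376.2 eq = 376.2 mol NaHSO₄.
(b) Mass of NaHSO₄: 376.2 × 120.1 = 45,180 g.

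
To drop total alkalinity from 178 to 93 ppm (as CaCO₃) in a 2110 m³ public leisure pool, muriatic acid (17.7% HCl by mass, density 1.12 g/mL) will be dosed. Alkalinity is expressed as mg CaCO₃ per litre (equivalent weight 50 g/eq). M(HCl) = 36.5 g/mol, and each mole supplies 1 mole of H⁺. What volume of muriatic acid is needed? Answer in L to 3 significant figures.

660 L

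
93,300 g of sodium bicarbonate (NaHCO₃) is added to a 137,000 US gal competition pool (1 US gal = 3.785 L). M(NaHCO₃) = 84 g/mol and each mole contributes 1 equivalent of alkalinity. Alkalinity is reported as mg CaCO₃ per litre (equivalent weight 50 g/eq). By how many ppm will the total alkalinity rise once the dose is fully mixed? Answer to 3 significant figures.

Volume: 137,000 US gal × 3.785 L/gal = 518,545 L.
Moles of NaHCO₃: 93,300 g ÷ 84 g/mol = 1111 mol → 1111 eq of alkalinity.
As CaCO₃: 1111 eq × 50 g/eq = 55,540 g.
Rise: 55,540 g / 518,545 L × 1000 = 107.1 mg/L.

107 ppm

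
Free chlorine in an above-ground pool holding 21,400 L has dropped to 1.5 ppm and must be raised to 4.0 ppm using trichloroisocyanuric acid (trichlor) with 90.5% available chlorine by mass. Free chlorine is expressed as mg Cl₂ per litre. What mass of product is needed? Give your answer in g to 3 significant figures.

Chlorine deficit: 4.0 − 1.5 = 2.5 ppm = 2.5 mg/L as Cl₂.
Cl₂ equivalent needed: 2.5 mg/L × 21,400 L = 53,500 mg = 53.5 g.
Product at 90.5% available chlorine: 53.5 / 0.905 = 59.12 g.

59.1 g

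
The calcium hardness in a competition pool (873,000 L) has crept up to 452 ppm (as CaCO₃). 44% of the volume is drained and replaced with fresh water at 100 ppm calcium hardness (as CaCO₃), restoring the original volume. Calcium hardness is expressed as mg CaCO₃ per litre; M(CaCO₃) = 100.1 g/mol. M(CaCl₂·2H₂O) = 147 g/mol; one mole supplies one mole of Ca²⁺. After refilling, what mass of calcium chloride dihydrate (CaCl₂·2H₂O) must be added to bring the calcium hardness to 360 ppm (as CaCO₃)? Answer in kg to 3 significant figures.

80.6 kg

After draining 44% and refilling: 452 × 0.56 + 100 × 0.44 = 297.12 ppm.
Deficit to target: 360 − 297.12 = 62.88 mg/L.
As CaCO₃: 62.88 mg/L × 873,000 L = 54,890 g; ÷ 100.1 = 548.4 mol Ca²⁺.
Mass: 548.4 × 147 = 80,610 g.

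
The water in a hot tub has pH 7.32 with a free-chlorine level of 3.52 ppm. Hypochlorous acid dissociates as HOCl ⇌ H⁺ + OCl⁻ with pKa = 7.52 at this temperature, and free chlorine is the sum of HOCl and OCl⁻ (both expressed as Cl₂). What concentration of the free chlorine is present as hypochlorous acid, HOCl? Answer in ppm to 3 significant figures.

2.16 ppm

[OCl⁻]/[HOCl] = 10^(pH − pKa) = 10^(7.32 − 7.52) = 10^-0.20 = 0.631.
Fraction as HOCl = 1 / (1 + 0.631) = 0.6131.
HOCl = 0.6131 × 3.52 ppm = 2.158 ppm.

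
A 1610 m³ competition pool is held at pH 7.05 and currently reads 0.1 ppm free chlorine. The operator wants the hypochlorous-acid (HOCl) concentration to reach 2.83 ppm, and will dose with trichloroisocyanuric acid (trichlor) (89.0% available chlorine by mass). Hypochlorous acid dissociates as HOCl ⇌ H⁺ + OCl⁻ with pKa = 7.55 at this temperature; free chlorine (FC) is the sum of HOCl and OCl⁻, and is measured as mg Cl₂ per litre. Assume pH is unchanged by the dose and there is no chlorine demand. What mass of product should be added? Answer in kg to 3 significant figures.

Volume: 1610 m³ = 1,610,000 L.
[OCl⁻]/[HOCl] = 10^(pH − pKa) = 10^(7.05 − 7.55) = 0.3162; fraction as HOCl = 1/(1 + 0.3162) = 0.7597.
Free chlorine required for 2.83 ppm HOCl: 2.83 / 0.7597 = 3.725 ppm.
FC to add: 3.725 − 0.1 = 3.625 mg/L as Cl₂.
Cl₂ equivalent: 3.625 mg/L × 1,610,000 L = 5836 g.
Product at 89.0% available Cl: 5836 / 0.89 = 6557 g.

6.56 kg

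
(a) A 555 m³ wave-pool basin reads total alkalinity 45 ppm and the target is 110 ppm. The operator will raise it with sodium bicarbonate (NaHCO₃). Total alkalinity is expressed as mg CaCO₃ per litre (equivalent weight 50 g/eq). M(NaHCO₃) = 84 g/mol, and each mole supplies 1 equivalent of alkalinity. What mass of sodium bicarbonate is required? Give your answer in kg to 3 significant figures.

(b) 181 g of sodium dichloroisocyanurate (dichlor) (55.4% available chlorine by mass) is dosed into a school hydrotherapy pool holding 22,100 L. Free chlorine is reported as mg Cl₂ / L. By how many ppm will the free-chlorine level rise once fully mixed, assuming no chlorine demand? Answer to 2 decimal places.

(a) 60.6 kg; (b) 4.54 ppm

(a) Volume: 555 m³ = 555,000 L.
(a) Alkalinity to add: (110 − 45) = 65 mg/L as CaCO₃ × 555,000 L = 36,080 g as CaCO₃.
(a) Equivalents: 36,080 g ÷ 50 g/eq = 721.5 eq.
(a) NaHCO₃ supplies 1 eq per mole → 721.5 mol.
(a) Mass: 721.5 mol × 84 g/mol = 60,610 g.

(b) Available chlorine delivered: 181 g × 0.554 = 100.3 g as Cl₂.
(b) Concentration rise: 100.3 g / 22,100 L = 4.537 mg/L = 4.54 ppm.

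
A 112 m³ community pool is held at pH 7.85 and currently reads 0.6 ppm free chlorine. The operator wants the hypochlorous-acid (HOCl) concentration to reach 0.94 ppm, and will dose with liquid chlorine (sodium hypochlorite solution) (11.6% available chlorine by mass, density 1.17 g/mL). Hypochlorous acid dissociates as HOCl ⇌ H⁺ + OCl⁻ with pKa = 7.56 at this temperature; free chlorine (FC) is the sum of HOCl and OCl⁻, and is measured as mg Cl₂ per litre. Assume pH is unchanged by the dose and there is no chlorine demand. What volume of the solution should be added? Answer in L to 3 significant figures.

Volume: 112 m³ = 112,000 L.
[OCl⁻]/[HOCl] = 10^(pH − pKa) = 10^(7.85 − 7.56) = 1.95; fraction as HOCl = 1/(1 + 1.95) = 0.339.
Free chlorine required for 0.94 ppm HOCl: 0.94 / 0.339 = 2.773 ppm.
FC to add: 2.773 − 0.6 = 2.173 mg/L as Cl₂.
Cl₂ equivalent: 2.173 mg/L × 112,000 L = 243.4 g.
Product at 11.6% available Cl: 243.4 / 0.116 = 2098 g.
Volume: 2098 g ÷ 1.17 g/mL = 1793 mL.

1.79 L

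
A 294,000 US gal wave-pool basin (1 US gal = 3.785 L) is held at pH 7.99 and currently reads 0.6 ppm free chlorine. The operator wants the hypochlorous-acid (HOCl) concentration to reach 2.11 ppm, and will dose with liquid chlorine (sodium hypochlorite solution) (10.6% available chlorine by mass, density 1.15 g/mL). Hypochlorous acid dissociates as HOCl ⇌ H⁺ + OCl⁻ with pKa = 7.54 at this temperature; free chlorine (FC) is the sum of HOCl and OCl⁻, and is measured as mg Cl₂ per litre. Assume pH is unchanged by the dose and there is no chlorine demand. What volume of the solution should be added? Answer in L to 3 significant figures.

Volume: 294,000 US gal × 3.785 L/gal = 1,112,790 L.
[OCl⁻]/[HOCl] = 10^(pH − pKa) = 10^(7.99 − 7.54) = 2.818; fraction as HOCl = 1/(1 + 2.818) = 0.2619.
Free chlorine required for 2.11 ppm HOCl: 2.11 / 0.2619 = 8.057 ppm.
FC to add: 8.057 − 0.6 = 7.457 mg/L as Cl₂.
Cl₂ equivalent: 7.457 mg/L × 1,112,790 L = 8298 g.
Product at 10.6% available Cl: 8298 / 0.106 = 78,280 g.
Volume: 78,280 g ÷ 1.15 g/mL = 68,070 mL.

68.1 L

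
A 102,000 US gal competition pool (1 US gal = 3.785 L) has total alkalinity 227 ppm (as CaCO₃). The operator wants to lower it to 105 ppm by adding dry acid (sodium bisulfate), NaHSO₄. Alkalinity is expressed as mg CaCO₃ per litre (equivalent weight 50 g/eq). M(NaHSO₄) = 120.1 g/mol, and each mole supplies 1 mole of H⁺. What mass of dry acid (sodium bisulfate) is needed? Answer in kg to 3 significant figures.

113 kg

Volume: 102,000 US gal × 3.785 L/gal = 386,070 L.
Alkalinity to neutralize: (227 − 105) = 122 mg/L as CaCO₃ × 386,070 L = 47,100 g as CaCO₃.
Equivalents of H⁺ required: 47,100 ÷ 50 g/eq = 942 eq = 942 mol NaHSO₄.
Mass of NaHSO₄: 942 × 120.1 = 113,100 g.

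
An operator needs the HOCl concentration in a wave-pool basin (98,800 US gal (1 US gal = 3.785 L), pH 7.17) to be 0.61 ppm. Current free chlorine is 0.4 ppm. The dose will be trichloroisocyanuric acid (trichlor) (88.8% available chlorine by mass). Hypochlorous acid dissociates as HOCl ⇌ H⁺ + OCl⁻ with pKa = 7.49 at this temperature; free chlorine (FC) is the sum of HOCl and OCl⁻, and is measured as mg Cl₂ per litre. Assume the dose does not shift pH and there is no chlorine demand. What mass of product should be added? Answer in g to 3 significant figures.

Volume: 98,800 US gal × 3.785 L/gal = 373,958 L.
[OCl⁻]/[HOCl] = 10^(pH − pKa) = 10^(7.17 − 7.49) = 0.4786; fraction as HOCl = 1/(1 + 0.4786) = 0.6763.
Free chlorine required for 0.61 ppm HOCl: 0.61 / 0.6763 = 0.902 ppm.
FC to add: 0.902 − 0.4 = 0.502 mg/L as Cl₂.
Cl₂ equivalent: 0.502 mg/L × 373,958 L = 187.7 g.
Product at 88.8% available Cl: 187.7 / 0.888 = 211.4 g.

211 g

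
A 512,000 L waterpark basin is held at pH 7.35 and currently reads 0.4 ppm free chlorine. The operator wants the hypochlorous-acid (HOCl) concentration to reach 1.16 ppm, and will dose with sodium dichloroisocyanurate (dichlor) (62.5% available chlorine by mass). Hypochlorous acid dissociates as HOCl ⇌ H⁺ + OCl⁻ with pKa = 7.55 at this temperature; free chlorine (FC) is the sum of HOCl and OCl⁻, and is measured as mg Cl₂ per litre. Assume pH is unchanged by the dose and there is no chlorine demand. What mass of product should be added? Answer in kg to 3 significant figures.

1.22 kg

[OCl⁻]/[HOCl] = 10^(pH − pKa) = 10^(7.35 − 7.55) = 0.631; fraction as HOCl = 1/(1 + 0.631) = 0.6131.
Free chlorine required for 1.16 ppm HOCl: 1.16 / 0.6131 = 1.892 ppm.
FC to add: 1.892 − 0.4 = 1.492 mg/L as Cl₂.
Cl₂ equivalent: 1.492 mg/L × 512,000 L = 763.9 g.
Product at 62.5% available Cl: 763.9 / 0.625 = 1222 g.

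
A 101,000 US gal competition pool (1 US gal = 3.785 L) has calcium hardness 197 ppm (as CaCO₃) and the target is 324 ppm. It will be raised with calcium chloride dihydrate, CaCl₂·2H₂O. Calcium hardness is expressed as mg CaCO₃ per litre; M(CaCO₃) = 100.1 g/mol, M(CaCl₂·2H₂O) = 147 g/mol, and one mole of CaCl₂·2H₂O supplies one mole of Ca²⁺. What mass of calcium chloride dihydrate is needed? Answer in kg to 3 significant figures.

Volume: 101,000 US gal × 3.785 L/gal = 382,285 L.
Hardness to add: (324 − 197) = 127 mg/L as CaCO₃ × 382,285 L = 48,550 g as CaCO₃.
Moles of Ca²⁺ (1 mol Ca²⁺ ≡ 1 mol CaCO₃): 48,550 / 100.1 g/mol = 485 mol.
Mass of CaCl₂·2H₂O: 485 × 147 = 71,300 g.

71.3 kg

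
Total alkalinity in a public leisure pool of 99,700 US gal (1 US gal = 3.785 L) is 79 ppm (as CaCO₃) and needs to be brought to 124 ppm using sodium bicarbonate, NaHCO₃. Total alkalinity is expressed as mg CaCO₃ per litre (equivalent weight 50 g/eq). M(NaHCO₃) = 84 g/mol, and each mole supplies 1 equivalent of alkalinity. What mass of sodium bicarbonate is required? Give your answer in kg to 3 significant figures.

28.5 kg

Volume: 99,700 US gal × 3.785 L/gal = 377,364 L.
Alkalinity to add: (124 − 79) = 45 mg/L as CaCO₃ × 377,364 L = 16,980 g as CaCO₃.
Equivalents: 16,980 g ÷ 50 g/eq = 339.6 eq.
NaHCO₃ supplies 1 eq per mole → 339.6 mol.
Mass: 339.6 mol × 84 g/mol = 28,530 g.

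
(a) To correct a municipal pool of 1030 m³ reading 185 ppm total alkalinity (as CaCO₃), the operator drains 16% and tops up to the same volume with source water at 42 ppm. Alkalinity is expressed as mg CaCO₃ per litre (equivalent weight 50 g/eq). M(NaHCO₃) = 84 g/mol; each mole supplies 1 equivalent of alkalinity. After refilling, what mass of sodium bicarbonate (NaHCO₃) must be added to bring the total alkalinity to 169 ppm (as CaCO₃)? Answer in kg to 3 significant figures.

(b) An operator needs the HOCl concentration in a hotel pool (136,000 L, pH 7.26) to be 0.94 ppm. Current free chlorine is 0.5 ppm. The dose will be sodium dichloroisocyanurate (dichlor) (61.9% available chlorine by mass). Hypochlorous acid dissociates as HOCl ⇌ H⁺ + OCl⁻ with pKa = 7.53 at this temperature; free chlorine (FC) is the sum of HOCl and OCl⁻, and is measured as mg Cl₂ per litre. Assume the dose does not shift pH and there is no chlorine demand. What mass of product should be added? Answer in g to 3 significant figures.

(a) 11.9 kg; (b) 208 g

(a) Volume: 1030 m³ = 1,030,000 L.
(a) After draining 16% and refilling: 185 × 0.84 + 42 × 0.16 = 162.12 ppm.
(a) Deficit to target: 169 − 162.12 = 6.88 mg/L.
(a) As CaCO₃: 6.88 mg/L × 1,030,000 L = 7086 g; ÷ 50 g/eq ÷ 1 = 141.7 mol NaHCO₃.
(a) Mass: 141.7 × 84 = 11,910 g.

(b) [OCl⁻]/[HOCl] = 10^(pH − pKa) = 10^(7.26 − 7.53) = 0.537; fraction as HOCl = 1/(1 + 0.537) = 0.6506.
(b) Free chlorine required for 0.94 ppm HOCl: 0.94 / 0.6506 = 1.445 ppm.
(b) FC to add: 1.445 − 0.5 = 0.9448 mg/L as Cl₂.
(b) Cl₂ equivalent: 0.9448 mg/L × 136,000 L = 128.5 g.
(b) Product at 61.9% available Cl: 128.5 / 0.619 = 207.6 g.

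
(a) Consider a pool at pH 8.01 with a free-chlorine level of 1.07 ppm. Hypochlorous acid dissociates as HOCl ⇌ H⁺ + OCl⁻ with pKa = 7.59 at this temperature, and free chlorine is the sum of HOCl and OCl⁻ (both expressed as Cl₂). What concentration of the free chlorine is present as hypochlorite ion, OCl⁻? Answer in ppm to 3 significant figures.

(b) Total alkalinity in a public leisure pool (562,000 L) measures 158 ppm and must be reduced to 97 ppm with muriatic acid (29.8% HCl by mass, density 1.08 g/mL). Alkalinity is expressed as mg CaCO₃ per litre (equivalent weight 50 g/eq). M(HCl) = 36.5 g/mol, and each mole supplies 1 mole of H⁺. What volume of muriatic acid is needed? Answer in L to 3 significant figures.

(a) [OCl⁻]/[HOCl] = 10^(pH − pKa) = 10^(8.01 − 7.59) = 10^0.42 = 2.63.
(a) Fraction as HOCl = 1 / (1 + 2.63) = 0.2755.
(a) OCl⁻ = (1 − 0.2755) × 1.07 ppm = 0.7753 ppm.

(b) Alkalinity to neutralize: (158 − 97) = 61 mg/L as CaCO₃ × 562,000 L = 34,280 g as CaCO₃.
(b) Equivalents of H⁺ required: 34,280 ÷ 50 g/eq = 685.6 eq = 685.6 mol HCl.
(b) Mass of HCl: 685.6 × 36.5 = 25,030 g.
(b) Mass of 29.8% solution: 25,030 / 0.298 = 83,980 g.
(b) Volume: 83,980 g ÷ 1.08 g/mL = 77,760 mL.

(a) 0.775 ppm; (b) 77.8 L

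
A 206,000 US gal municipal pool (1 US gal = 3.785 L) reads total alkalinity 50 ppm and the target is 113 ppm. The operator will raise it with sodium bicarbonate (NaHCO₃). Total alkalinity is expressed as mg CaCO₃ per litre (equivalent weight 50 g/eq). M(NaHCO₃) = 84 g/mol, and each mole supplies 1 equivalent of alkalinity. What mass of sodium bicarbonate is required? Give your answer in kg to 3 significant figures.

Volume: 206,000 US gal × 3.785 L/gal = 779,710 L.
Alkalinity to add: (113 − 50) = 63 mg/L as CaCO₃ × 779,710 L = 49,120 g as CaCO₃.
Equivalents: 49,120 g ÷ 50 g/eq = 982.4 eq.
NaHCO₃ supplies 1 eq per mole → 982.4 mol.
Mass: 982.4 mol × 84 g/mol = 82,520 g.

82.5 kg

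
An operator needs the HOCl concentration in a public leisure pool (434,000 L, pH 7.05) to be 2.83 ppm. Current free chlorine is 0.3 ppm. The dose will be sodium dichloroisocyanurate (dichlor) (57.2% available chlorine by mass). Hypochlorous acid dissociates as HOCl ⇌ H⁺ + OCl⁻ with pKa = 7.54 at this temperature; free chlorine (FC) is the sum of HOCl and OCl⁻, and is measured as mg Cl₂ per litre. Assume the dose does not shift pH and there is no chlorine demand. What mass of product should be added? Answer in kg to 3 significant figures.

2.61 kg

[OCl⁻]/[HOCl] = 10^(pH − pKa) = 10^(7.05 − 7.54) = 0.3236; fraction as HOCl = 1/(1 + 0.3236) = 0.7555.
Free chlorine required for 2.83 ppm HOCl: 2.83 / 0.7555 = 3.746 ppm.
FC to add: 3.746 − 0.3 = 3.446 mg/L as Cl₂.
Cl₂ equivalent: 3.446 mg/L × 434,000 L = 1495 g.
Product at 57.2% available Cl: 1495 / 0.572 = 2614 g.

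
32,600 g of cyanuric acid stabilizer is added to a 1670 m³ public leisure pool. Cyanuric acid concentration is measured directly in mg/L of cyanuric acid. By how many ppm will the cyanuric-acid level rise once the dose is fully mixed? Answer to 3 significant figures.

Volume: 1670 m³ = 1,670,000 L.
Rise: 32,600 g / 1,670,000 L × 1000 = 19.52 mg/L.

19.5 ppm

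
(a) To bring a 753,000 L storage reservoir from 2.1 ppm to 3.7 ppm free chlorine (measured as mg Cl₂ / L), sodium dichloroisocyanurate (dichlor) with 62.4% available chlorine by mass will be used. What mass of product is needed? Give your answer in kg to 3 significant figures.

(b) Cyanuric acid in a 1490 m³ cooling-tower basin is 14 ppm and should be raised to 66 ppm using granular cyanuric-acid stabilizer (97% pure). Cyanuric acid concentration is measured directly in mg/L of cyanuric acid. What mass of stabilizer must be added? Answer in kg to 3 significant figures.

(a) 1.93 kg; (b) 79.9 kg

(a) Chlorine deficit: 3.7 − 2.1 = 1.6 ppm = 1.6 mg/L as Cl₂.
(a) Cl₂ equivalent needed: 1.6 mg/L × 753,000 L = 1,205,000 mg = 1205 g.
(a) Product at 62.4% available chlorine: 1205 / 0.624 = 1931 g.

(b) Volume: 1490 m³ = 1,490,000 L.
(b) CYA to add: (66 − 14) = 52 mg/L × 1,490,000 L = 77,480 g cyanuric acid.
(b) At 97% purity: 77,480 / 0.97 = 79,880 g product.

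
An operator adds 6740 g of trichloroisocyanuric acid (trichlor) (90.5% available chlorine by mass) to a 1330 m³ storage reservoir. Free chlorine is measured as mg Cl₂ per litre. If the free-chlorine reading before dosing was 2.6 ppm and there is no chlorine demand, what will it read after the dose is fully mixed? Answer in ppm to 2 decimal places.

7.19 ppm

Volume: 1330 m³ = 1,330,000 L.
Available chlorine delivered: 6740 g × 0.905 = 6100 g as Cl₂.
Concentration rise: 6100 g / 1,330,000 L = 4.586 mg/L = 4.59 ppm.
Final FC: 2.6 + 4.59 = 7.19 ppm.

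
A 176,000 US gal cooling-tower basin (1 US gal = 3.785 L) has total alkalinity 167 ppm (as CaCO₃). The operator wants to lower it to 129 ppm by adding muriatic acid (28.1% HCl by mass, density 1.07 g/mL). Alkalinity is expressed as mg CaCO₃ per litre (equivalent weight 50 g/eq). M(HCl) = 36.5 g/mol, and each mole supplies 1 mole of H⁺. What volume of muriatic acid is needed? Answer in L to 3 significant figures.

Volume: 176,000 US gal × 3.785 L/gal = 666,160 L.
Alkalinity to neutralize: (167 − 129) = 38 mg/L as CaCO₃ × 666,160 L = 25,310 g as CaCO₃.
Equivalents of H⁺ required: 25,310 ÷ 50 g/eq = 506.3 eq = 506.3 mol HCl.
Mass of HCl: 506.3 × 36.5 = 18,480 g.
Mass of 28.1% solution: 18,480 / 0.281 = 65,760 g.
Volume: 65,760 g ÷ 1.07 g/mL = 61,460 mL.

61.5 L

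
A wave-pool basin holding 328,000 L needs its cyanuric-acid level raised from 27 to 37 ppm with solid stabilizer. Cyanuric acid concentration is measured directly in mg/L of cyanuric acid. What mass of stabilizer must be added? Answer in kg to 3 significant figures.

3.28 kg

CYA to add: (37 − 27) = 10 mg/L × 328,000 L = 3280 g cyanuric acid.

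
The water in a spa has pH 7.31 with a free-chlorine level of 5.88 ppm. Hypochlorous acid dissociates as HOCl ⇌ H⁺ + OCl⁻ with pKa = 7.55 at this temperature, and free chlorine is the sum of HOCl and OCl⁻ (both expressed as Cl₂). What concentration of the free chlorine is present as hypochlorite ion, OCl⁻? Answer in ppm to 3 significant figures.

2.15 ppm

[OCl⁻]/[HOCl] = 10^(pH − pKa) = 10^(7.31 − 7.55) = 10^-0.24 = 0.5754.
Fraction as HOCl = 1 / (1 + 0.5754) = 0.6347.
OCl⁻ = (1 − 0.6347) × 5.88 ppm = 2.148 ppm.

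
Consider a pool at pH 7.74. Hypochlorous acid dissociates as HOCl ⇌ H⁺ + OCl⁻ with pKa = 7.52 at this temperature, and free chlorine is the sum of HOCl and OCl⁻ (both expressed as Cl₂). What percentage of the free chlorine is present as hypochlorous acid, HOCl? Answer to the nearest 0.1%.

37.6%

[OCl⁻]/[HOCl] = 10^(pH − pKa) = 10^(7.74 − 7.52) = 10^0.22 = 1.66.
Fraction as HOCl = 1 / (1 + 1.66) = 0.376.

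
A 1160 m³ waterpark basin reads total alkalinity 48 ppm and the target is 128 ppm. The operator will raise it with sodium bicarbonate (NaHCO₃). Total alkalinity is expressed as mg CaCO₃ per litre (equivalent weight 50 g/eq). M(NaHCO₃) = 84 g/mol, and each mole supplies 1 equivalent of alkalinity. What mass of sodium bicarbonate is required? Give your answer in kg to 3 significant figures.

Volume: 1160 m³ = 1,160,000 L.
Alkalinity to add: (128 − 48) = 80 mg/L as CaCO₃ × 1,160,000 L = 92,800 g as CaCO₃.
Equivalents: 92,800 g ÷ 50 g/eq = 1856 eq.
NaHCO₃ supplies 1 eq per mole → 1856 mol.
Mass: 1856 mol × 84 g/mol = 155,900 g.

156 kg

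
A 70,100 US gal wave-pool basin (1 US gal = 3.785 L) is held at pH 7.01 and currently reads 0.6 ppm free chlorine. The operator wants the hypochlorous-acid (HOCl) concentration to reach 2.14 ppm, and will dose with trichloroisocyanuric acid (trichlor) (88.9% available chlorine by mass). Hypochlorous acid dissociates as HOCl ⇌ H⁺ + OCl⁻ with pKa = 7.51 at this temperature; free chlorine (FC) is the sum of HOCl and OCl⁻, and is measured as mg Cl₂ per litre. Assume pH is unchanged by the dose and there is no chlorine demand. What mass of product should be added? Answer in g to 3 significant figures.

Volume: 70,100 US gal × 3.785 L/gal = 265,328 L.
[OCl⁻]/[HOCl] = 10^(pH − pKa) = 10^(7.01 − 7.51) = 0.3162; fraction as HOCl = 1/(1 + 0.3162) = 0.7597.
Free chlorine required for 2.14 ppm HOCl: 2.14 / 0.7597 = 2.817 ppm.
FC to add: 2.817 − 0.6 = 2.217 mg/L as Cl₂.
Cl₂ equivalent: 2.217 mg/L × 265,328 L = 588.2 g.
Product at 88.9% available Cl: 588.2 / 0.889 = 661.6 g.

662 g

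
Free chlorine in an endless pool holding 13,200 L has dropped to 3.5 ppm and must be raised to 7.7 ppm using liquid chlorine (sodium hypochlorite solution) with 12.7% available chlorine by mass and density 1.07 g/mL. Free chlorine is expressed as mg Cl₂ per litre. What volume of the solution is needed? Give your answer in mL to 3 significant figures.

408 mL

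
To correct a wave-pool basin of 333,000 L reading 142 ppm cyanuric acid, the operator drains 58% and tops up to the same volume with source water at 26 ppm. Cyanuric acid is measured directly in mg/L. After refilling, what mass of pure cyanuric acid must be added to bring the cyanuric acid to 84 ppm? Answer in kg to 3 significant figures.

After draining 58% and refilling: 142 × 0.42 + 26 × 0.58 = 74.72 ppm.
Deficit to target: 84 − 74.72 = 9.28 mg/L.
Mass: 9.28 mg/L × 333,000 L = 3090 g cyanuric acid.

3.09 kg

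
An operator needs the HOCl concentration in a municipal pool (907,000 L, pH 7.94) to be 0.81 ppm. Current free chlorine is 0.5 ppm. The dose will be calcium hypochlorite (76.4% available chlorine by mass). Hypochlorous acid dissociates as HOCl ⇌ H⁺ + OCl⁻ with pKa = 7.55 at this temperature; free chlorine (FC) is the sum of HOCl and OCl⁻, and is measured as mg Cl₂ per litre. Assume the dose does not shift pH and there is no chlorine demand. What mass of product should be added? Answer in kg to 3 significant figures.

2.73 kg

[OCl⁻]/[HOCl] = 10^(pH − pKa) = 10^(7.94 − 7.55) = 2.455; fraction as HOCl = 1/(1 + 2.455) = 0.2895.
Free chlorine required for 0.81 ppm HOCl: 0.81 / 0.2895 = 2.798 ppm.
FC to add: 2.798 − 0.5 = 2.298 mg/L as Cl₂.
Cl₂ equivalent: 2.298 mg/L × 907,000 L = 2085 g.
Product at 76.4% available Cl: 2085 / 0.764 = 2728 g.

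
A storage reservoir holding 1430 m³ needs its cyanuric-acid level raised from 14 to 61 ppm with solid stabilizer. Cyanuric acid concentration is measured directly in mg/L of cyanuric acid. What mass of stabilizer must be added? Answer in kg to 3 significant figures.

67.2 kg

Volume: 1430 m³ = 1,430,000 L.
CYA to add: (61 − 14) = 47 mg/L × 1,430,000 L = 67,210 g cyanuric acid.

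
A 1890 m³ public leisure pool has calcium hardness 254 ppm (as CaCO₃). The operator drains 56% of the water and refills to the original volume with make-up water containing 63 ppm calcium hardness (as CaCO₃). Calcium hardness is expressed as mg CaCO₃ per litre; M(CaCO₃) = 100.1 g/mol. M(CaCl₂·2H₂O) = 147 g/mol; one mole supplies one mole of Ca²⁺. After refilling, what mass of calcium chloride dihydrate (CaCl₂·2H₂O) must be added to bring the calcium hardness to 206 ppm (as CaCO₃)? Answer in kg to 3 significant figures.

Volume: 1890 m³ = 1,890,000 L.
After draining 56% and refilling: 254 × 0.44 + 63 × 0.56 = 147.04 ppm.
Deficit to target: 206 − 147.04 = 58.96 mg/L.
As CaCO₃: 58.96 mg/L × 1,890,000 L = 111,400 g; ÷ 100.1 = 1113 mol Ca²⁺.
Mass: 1113 × 147 = 163,600 g.

164 kg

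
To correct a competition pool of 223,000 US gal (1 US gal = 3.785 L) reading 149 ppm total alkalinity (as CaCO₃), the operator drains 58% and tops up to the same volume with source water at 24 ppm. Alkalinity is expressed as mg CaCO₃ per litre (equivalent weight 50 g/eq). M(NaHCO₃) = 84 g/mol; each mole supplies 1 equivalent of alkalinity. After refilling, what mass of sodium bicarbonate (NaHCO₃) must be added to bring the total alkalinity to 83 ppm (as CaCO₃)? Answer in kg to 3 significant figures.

Volume: 223,000 US gal × 3.785 L/gal = 844,055 L.
After draining 58% and refilling: 149 × 0.42 + 24 × 0.58 = 76.5 ppm.
Deficit to target: 83 − 76.5 = 6.5 mg/L.
As CaCO₃: 6.5 mg/L × 844,055 L = 5486 g; ÷ 50 g/eq ÷ 1 = 109.7 mol NaHCO₃.
Mass: 109.7 × 84 = 9217 g.

9.22 kg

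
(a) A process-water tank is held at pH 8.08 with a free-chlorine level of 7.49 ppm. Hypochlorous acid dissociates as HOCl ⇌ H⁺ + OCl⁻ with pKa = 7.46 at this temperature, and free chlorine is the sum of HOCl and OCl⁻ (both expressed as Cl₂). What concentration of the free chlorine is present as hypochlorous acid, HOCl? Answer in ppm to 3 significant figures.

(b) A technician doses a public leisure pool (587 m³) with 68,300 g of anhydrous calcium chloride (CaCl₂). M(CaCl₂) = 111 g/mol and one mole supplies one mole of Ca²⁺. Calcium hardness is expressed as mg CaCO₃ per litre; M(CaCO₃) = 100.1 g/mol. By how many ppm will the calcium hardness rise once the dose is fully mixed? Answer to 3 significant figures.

(a) 1.45 ppm; (b) 105 ppm

(a) [OCl⁻]/[HOCl] = 10^(pH − pKa) = 10^(8.08 − 7.46) = 10^0.62 = 4.169.
(a) Fraction as HOCl = 1 / (1 + 4.169) = 0.1935.
(a) HOCl = 0.1935 × 7.49 ppm = 1.449 ppm.

(b) Volume: 587 m³ = 587,000 L.
(b) Moles of Ca²⁺: 68,300 g ÷ 111 g/mol = 615.3 mol.
(b) As CaCO₃: 615.3 mol × 100.1 g/mol = 61,590 g.
(b) Rise: 61,590 g / 587,000 L × 1000 = 104.9 mg/L.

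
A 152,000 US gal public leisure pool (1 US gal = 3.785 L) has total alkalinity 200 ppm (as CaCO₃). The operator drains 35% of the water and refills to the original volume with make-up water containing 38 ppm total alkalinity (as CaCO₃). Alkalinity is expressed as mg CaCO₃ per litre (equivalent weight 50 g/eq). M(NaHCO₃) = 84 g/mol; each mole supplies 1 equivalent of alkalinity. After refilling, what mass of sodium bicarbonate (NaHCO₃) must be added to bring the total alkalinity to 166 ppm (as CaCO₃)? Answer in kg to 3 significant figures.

Volume: 152,000 US gal × 3.785 L/gal = 575,320 L.
After draining 35% and refilling: 200 × 0.65 + 38 × 0.35 = 143.3 ppm.
Deficit to target: 166 − 143.3 = 22.7 mg/L.
As CaCO₃: 22.7 mg/L × 575,320 L = 13,060 g; ÷ 50 g/eq ÷ 1 = 261.2 mol NaHCO₃.
Mass: 261.2 × 84 = 21,940 g.

21.9 kg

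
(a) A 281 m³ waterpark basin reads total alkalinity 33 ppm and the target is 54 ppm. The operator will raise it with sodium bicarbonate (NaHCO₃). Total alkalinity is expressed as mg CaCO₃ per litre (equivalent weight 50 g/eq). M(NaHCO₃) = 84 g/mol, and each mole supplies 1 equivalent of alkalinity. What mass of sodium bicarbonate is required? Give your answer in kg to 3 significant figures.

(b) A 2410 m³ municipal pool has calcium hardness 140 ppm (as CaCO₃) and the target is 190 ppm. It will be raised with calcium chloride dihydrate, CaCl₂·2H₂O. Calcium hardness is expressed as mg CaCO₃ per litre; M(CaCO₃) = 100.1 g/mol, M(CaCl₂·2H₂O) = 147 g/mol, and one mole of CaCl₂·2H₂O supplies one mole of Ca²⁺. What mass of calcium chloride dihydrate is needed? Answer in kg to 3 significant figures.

(a) Volume: 281 m³ = 281,000 L.
(a) Alkalinity to add: (54 − 33) = 21 mg/L as CaCO₃ × 281,000 L = 5901 g as CaCO₃.
(a) Equivalents: 5901 g ÷ 50 g/eq = 118 eq.
(a) NaHCO₃ supplies 1 eq per mole → 118 mol.
(a) Mass: 118 mol × 84 g/mol = 9914 g.

(b) Volume: 2410 m³ = 2,410,000 L.
(b) Hardness to add: (190 − 140) = 50 mg/L as CaCO₃ × 2,410,000 L = 120,500 g as CaCO₃.
(b) Moles of Ca²⁺ (1 mol Ca²⁺ ≡ 1 mol CaCO₃): 120,500 / 100.1 g/mol = 1204 mol.
(b) Mass of CaCl₂·2H₂O: 1204 × 147 = 177,000 g.

(a) 9.91 kg; (b) 177 kg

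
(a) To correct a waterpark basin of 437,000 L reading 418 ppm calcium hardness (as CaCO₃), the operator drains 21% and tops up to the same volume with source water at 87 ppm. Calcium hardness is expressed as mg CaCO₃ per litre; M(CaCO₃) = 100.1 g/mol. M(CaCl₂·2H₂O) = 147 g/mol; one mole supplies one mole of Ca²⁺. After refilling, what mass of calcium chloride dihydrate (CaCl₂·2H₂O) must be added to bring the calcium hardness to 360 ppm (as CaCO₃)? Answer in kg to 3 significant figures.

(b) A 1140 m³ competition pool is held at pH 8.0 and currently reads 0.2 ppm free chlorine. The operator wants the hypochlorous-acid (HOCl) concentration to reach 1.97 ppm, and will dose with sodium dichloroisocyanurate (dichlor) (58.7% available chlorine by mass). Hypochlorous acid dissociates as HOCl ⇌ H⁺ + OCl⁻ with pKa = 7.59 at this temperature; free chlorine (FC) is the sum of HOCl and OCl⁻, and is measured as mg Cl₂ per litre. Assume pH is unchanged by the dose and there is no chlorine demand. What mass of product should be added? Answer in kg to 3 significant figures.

(a) 7.39 kg; (b) 13.3 kg

(a) After draining 21% and refilling: 418 × 0.79 + 87 × 0.21 = 348.49 ppm.
(a) Deficit to target: 360 − 348.49 = 11.51 mg/L.
(a) As CaCO₃: 11.51 mg/L × 437,000 L = 5030 g; ÷ 100.1 = 50.25 mol Ca²⁺.
(a) Mass: 50.25 × 147 = 7387 g.

(b) Volume: 1140 m³ = 1,140,000 L.
(b) [OCl⁻]/[HOCl] = 10^(pH − pKa) = 10^(8.0 − 7.59) = 2.57; fraction as HOCl = 1/(1 + 2.57) = 0.2801.
(b) Free chlorine required for 1.97 ppm HOCl: 1.97 / 0.2801 = 7.034 ppm.
(b) FC to add: 7.034 − 0.2 = 6.834 mg/L as Cl₂.
(b) Cl₂ equivalent: 6.834 mg/L × 1,140,000 L = 7790 g.
(b) Product at 58.7% available Cl: 7790 / 0.587 = 13,270 g.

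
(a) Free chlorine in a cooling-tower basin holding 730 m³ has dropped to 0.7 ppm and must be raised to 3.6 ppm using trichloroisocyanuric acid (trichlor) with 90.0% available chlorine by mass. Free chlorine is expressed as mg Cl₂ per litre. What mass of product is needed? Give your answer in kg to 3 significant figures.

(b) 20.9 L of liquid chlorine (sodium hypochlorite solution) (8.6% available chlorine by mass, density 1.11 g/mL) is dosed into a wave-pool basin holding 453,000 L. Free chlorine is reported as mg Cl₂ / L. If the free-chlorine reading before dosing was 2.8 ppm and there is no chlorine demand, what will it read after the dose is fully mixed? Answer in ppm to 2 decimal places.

(a) 2.35 kg; (b) 7.20 ppm

(a) Volume: 730 m³ = 730,000 L.
(a) Chlorine deficit: 3.6 − 0.7 = 2.9 ppm = 2.9 mg/L as Cl₂.
(a) Cl₂ equivalent needed: 2.9 mg/L × 730,000 L = 2,117,000 mg = 2117 g.
(a) Product at 90.0% available chlorine: 2117 / 0.9 = 2352 g.

(b) Mass of solution: 20.9 L × 1000 mL/L × 1.11 g/mL = 23,200 g.
(b) Available chlorine delivered: 23,200 g × 0.086 = 1995 g as Cl₂.
(b) Concentration rise: 1995 g / 453,000 L = 4.404 mg/L = 4.40 ppm.
(b) Final FC: 2.8 + 4.40 = 7.20 ppm.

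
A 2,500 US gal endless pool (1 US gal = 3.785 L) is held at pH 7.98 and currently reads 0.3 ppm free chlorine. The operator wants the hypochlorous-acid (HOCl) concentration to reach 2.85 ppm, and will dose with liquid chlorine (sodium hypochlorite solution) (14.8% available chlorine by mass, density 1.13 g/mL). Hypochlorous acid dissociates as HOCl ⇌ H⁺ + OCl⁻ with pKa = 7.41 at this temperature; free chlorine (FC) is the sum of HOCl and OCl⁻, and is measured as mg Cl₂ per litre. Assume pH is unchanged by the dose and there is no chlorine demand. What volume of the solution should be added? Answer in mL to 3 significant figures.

Volume: 2,500 US gal × 3.785 L/gal = 9,462 L.
[OCl⁻]/[HOCl] = 10^(pH − pKa) = 10^(7.98 − 7.41) = 3.715; fraction as HOCl = 1/(1 + 3.715) = 0.2121.
Free chlorine required for 2.85 ppm HOCl: 2.85 / 0.2121 = 13.44 ppm.
FC to add: 13.44 − 0.3 = 13.14 mg/L as Cl₂.
Cl₂ equivalent: 13.14 mg/L × 9,462 L = 124.3 g.
Product at 14.8% available Cl: 124.3 / 0.148 = 840 g.
Volume: 840 g ÷ 1.13 g/mL = 743.4 mL.

743 mL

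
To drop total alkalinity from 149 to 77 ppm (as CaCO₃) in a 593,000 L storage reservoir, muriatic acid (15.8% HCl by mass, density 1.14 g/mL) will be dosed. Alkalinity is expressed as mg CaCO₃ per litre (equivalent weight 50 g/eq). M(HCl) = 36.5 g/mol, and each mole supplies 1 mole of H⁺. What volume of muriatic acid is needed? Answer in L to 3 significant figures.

Alkalinity to neutralize: (149 − 77) = 72 mg/L as CaCO₃ × 593,000 L = 42,700 g as CaCO₃.
Equivalents of H⁺ required: 42,700 ÷ 50 g/eq = 853.9 eq = 853.9 mol HCl.
Mass of HCl: 853.9 × 36.5 = 31,170 g.
Mass of 15.8% solution: 31,170 / 0.158 = 197,300 g.
Volume: 197,300 g ÷ 1.14 g/mL = 173,000 mL.

173 L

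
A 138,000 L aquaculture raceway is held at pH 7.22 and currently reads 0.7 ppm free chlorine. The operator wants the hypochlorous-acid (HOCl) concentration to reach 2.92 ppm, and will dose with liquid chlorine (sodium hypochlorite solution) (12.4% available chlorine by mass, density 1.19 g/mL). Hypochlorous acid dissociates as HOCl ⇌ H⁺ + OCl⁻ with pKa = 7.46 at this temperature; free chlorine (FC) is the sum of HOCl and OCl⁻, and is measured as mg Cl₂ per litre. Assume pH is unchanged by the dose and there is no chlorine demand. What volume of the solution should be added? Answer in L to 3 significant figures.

[OCl⁻]/[HOCl] = 10^(pH − pKa) = 10^(7.22 − 7.46) = 0.5754; fraction as HOCl = 1/(1 + 0.5754) = 0.6347.
Free chlorine required for 2.92 ppm HOCl: 2.92 / 0.6347 = 4.6 ppm.
FC to add: 4.6 − 0.7 = 3.9 mg/L as Cl₂.
Cl₂ equivalent: 3.9 mg/L × 138,000 L = 538.2 g.
Product at 12.4% available Cl: 538.2 / 0.124 = 4341 g.
Volume: 4341 g ÷ 1.19 g/mL = 3648 mL.

3.65 L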